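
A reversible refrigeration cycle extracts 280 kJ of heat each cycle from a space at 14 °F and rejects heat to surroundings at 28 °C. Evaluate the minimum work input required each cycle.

W_in ≈ 40.4 kJ

T_H = 28 °C → 28 + 273.15 = 301.15 K.
T_C = 14 °F → (14 − 32) × 5/9 = -10.00 °C = 263.15 K.
Carnot COP: COP_R = T_C/(T_H − T_C) = 263.15/38.00 = 6.9250.
W = Q_C/COP_R = 280/6.9250 = 40.4 kJ.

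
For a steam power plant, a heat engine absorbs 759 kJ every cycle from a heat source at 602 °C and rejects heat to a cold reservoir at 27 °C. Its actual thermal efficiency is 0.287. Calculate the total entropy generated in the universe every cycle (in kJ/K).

T_H = 602 °C → 602 + 273.15 = 875.15 K.
T_C = 27 °C → 27 + 273.15 = 300.15 K.
W = η·Q_H = 0.287 × 759 = 217.8 kJ, so Q_C = Q_H − W = 541.2 kJ.
Entropy balance on the reservoirs: −Q_H/T_H = -0.8673 kJ/K, +Q_C/T_C = 1.803 kJ/K.
ΔS_univ = −Q_H/T_H + Q_C/T_C = 0.936 kJ/K (> 0, since η = 0.287 < η_Carnot = 0.657).

ΔS_univ ≈ 0.936 kJ/K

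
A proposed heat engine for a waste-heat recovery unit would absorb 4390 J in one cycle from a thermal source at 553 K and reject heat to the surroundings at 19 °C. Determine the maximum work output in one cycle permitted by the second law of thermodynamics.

W_max ≈ 2071 J

T_C = 19 °C → 19 + 273.15 = 292.15 K.
By the Carnot theorem, η_max = 1 − T_C/T_H = 1 − 292.15/553.00 = 0.4717.
W_max = η_max · Q_H = 0.4717 × 4390 = 2071 J.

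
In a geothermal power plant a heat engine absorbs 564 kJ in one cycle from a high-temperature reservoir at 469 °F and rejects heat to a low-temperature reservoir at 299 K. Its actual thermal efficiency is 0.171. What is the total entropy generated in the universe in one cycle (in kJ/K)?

T_H = 469 °F → (469 − 32) × 5/9 = 242.78 °C = 515.93 K.
W = η·Q_H = 0.171 × 564 = 96.44 kJ, so Q_C = Q_H − W = 467.6 kJ.
Reservoir entropy changes: ΔS_H = −Q_H/T_H = −564/515.93 = -1.093 kJ/K and ΔS_C = +Q_C/T_C = 467.6/299.00 = 1.564 kJ/K.
ΔS_univ = −Q_H/T_H + Q_C/T_C = 0.4706 kJ/K (> 0, since η = 0.171 < η_Carnot = 0.420).

ΔS_univ ≈ 0.4706 kJ/K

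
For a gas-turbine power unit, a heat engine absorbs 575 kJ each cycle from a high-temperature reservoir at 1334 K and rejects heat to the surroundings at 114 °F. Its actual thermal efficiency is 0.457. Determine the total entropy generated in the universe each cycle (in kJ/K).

T_C = 114 °F → (114 − 32) × 5/9 = 45.56 °C = 318.71 K.
W = η·Q_H = 0.457 × 575 = 262.8 kJ, so Q_C = Q_H − W = 312.2 kJ.
Reservoir entropy changes: ΔS_H = −Q_H/T_H = −575/1334.00 = -0.4310 kJ/K and ΔS_C = +Q_C/T_C = 312.2/318.71 = 0.9797 kJ/K.
ΔS_univ = −Q_H/T_H + Q_C/T_C = 0.549 kJ/K (> 0, since η = 0.457 < η_Carnot = 0.761).

ΔS_univ ≈ 0.549 kJ/K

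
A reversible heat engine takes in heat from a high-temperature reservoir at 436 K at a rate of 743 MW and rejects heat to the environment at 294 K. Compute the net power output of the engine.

The Carnot efficiency is η = 1 − T_C/T_H = 1 − 294.00/436.00 = 0.3257.
W = η·Q_H = 0.3257 × 743 = 242.0 MW.

Ẇ ≈ 242.0 MW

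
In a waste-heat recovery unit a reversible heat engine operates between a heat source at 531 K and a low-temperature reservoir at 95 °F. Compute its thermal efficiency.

η ≈ 0.420

T_C = 95 °F → (95 − 32) × 5/9 = 35.00 °C = 308.15 K.
Since the cycle is reversible, η = 1 − T_C/T_H = 1 − 308.15/531.00 = 0.420.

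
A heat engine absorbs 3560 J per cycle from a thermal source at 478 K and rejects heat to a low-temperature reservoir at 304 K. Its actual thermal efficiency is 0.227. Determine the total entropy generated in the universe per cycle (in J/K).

W = η·Q_H = 0.227 × 3560 = 808.1 J, so Q_C = Q_H − W = 2752 J.
The hot reservoir loses entropy Q_H/T_H = 3560/478.00 = 7.448 J/K; the cold reservoir gains Q_C/T_C = 2752/304.00 = 9.052 J/K.
ΔS_univ = −Q_H/T_H + Q_C/T_C = 1.60 J/K (> 0, since η = 0.227 < η_Carnot = 0.364).

ΔS_univ ≈ 1.60 J/K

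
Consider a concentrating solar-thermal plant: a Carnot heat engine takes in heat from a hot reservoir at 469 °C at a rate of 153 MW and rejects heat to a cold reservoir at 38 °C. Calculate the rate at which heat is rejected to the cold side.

Q̇_C ≈ 64.1 MW

T_H = 469 °C → 469 + 273.15 = 742.15 K.
T_C = 38 °C → 38 + 273.15 = 311.15 K.
Carnot efficiency: η = 1 − T_C/T_H = 1 − 311.15/742.15 = 0.5807.
For a reversible cycle Q_C/Q_H = T_C/T_H, so Q_C = 153 × 311.15/742.15 = 64.1 MW.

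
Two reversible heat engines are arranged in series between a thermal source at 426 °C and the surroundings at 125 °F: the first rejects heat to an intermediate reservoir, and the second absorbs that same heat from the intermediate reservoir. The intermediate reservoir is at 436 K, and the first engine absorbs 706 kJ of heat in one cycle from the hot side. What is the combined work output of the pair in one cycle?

W_total ≈ 378.0 kJ

T_H = 426 °C → 426 + 273.15 = 699.15 K.
T_C = 125 °F → (125 − 32) × 5/9 = 51.67 °C = 324.82 K.
Two reversible stages in series are equivalent to a single Carnot engine between T_H and T_C, so η_total = 1 − T_C/T_H = 1 − 324.82/699.15 = 0.5354.
W_total = η_total · Q_H = 0.5354 × 706 = 378.0 kJ.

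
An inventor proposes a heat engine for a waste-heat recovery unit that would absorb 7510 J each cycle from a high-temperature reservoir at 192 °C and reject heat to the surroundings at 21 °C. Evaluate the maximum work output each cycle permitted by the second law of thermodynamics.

W_max ≈ 2760 J

T_H = 192 °C → 192 + 273.15 = 465.15 K.
T_C = 21 °C → 21 + 273.15 = 294.15 K.
No engine can exceed the Carnot limit: η_max = 1 − T_C/T_H = 1 − 294.15/465.15 = 0.3676.
W_max = η_max · Q_H = 0.3676 × 7510 = 2760 J.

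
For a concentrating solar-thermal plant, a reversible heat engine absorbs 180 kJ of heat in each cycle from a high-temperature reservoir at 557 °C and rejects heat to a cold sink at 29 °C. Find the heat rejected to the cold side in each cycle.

Q_C ≈ 65.51 kJ

T_H = 557 °C → 557 + 273.15 = 830.15 K.
T_C = 29 °C → 29 + 273.15 = 302.15 K.
The Carnot efficiency is η = 1 − T_C/T_H = 1 − 302.15/830.15 = 0.6360.
For a reversible cycle Q_C/Q_H = T_C/T_H, so Q_C = 180 × 302.15/830.15 = 65.51 kJ.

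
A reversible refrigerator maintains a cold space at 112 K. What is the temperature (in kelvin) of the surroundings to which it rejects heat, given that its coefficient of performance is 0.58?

COP_R = T_C/(T_H − T_C) ⇒ T_H = T_C·(1 + 1/COP_R) = 112.00 × (1 + 1/0.58) = 305 K.

T_H ≈ 305 K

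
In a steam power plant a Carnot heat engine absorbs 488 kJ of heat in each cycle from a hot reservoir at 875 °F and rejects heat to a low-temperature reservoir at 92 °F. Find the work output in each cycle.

T_H = 875 °F → (875 − 32) × 5/9 = 468.33 °C = 741.48 K.
T_C = 92 °F → (92 − 32) × 5/9 = 33.33 °C = 306.48 K.
Since the cycle is reversible, η = 1 − T_C/T_H = 1 − 306.48/741.48 = 0.5867.
W = η·Q_H = 0.5867 × 488 = 286 kJ.

W ≈ 286 kJ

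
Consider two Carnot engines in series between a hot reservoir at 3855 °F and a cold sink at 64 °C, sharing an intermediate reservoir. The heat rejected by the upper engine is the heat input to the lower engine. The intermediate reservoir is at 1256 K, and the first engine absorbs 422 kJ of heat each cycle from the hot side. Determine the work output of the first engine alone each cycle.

W₁ ≈ 201 kJ

T_H = 3855 °F → (3855 − 32) × 5/9 = 2123.89 °C = 2397.04 K.
T_C = 64 °C → 64 + 273.15 = 337.15 K.
First-stage efficiency η₁ = 1 − T_m/T_H = 1 − 1256.00/2397.04 = 0.4760.
W₁ = η₁·Q_H = 0.4760 × 422 = 201 kJ.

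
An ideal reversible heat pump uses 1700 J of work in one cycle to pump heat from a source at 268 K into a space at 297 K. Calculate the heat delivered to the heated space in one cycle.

Q_H ≈ 17400 J

COP_HP = T_H/(T_H − T_C) = 297.00/29.00 = 10.2414.
Q_H = COP_HP · W = 10.2414 × 1700 = 17400 J.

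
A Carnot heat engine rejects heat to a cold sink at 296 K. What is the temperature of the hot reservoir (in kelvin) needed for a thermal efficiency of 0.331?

T_H ≈ 442 K

From η = 1 − T_C/T_H, solving for T_H gives T_H = T_C/(1 − η) = 296.00/(1 − 0.331) = 442 K.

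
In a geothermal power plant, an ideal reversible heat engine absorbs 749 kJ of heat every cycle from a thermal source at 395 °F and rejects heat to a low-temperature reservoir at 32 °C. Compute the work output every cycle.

W ≈ 268 kJ

T_H = 395 °F → (395 − 32) × 5/9 = 201.67 °C = 474.82 K.
T_C = 32 °C → 32 + 273.15 = 305.15 K.
For a reversible engine, η = 1 − T_C/T_H = 1 − 305.15/474.82 = 0.3573.
W = η·Q_H = 0.3573 × 749 = 268 kJ.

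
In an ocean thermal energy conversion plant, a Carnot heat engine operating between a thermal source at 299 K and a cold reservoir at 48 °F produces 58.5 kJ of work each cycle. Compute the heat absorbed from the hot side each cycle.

Q_H ≈ 1030 kJ

T_C = 48 °F → (48 − 32) × 5/9 = 8.89 °C = 282.04 K.
Carnot efficiency: η = 1 − T_C/T_H = 1 − 282.04/299.00 = 0.0567.
Q_H = W/η = 58.5/0.0567 = 1030 kJ.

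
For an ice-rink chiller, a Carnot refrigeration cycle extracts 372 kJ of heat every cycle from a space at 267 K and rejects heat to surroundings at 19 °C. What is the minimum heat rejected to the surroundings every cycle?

T_H = 19 °C → 19 + 273.15 = 292.15 K.
For a reversible cycle Q_H/Q_C = T_H/T_C, so Q_H = Q_C·T_H/T_C = 372 × 292.15/267.00 = 407 kJ.

Q_H ≈ 407 kJ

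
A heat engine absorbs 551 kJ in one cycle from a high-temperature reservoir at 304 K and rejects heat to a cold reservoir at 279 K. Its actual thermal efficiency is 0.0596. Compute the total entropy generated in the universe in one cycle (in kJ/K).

W = η·Q_H = 0.0596 × 551 = 32.84 kJ, so Q_C = Q_H − W = 518.2 kJ.
Reservoir entropy changes: ΔS_H = −Q_H/T_H = −551/304.00 = -1.812 kJ/K and ΔS_C = +Q_C/T_C = 518.2/279.00 = 1.857 kJ/K.
ΔS_univ = −Q_H/T_H + Q_C/T_C = 0.0447 kJ/K (> 0, since η = 0.0596 < η_Carnot = 0.082).

ΔS_univ ≈ 0.0447 kJ/K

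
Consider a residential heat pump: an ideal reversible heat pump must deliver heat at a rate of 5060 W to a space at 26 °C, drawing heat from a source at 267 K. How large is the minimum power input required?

Ẇ_in ≈ 544 W

T_H = 26 °C → 26 + 273.15 = 299.15 K.
The Carnot heat-pump COP is COP_HP = T_H/(T_H − T_C) = 299.15/32.15 = 9.3048.
W = Q_H/COP_HP = 5060/9.3048 = 544 W.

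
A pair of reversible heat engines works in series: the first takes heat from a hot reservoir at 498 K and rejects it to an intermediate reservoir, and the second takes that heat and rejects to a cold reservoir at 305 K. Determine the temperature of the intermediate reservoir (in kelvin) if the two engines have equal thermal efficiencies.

T_m ≈ 390 K

Equal efficiencies require 1 − T_m/T_H = 1 − T_C/T_m, i.e. T_m/T_H = T_C/T_m, so T_m = √(T_H·T_C) = √(498.00 × 305.00) = 390 K.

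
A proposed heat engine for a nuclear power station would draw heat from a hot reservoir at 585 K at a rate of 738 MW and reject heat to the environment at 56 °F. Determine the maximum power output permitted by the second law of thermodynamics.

T_C = 56 °F → (56 − 32) × 5/9 = 13.33 °C = 286.48 K.
The upper bound on efficiency is η_max = 1 − T_C/T_H = 1 − 286.48/585.00 = 0.5103.
W_max = η_max · Q_H = 0.5103 × 738 = 377 MW.

Ẇ_max ≈ 377 MW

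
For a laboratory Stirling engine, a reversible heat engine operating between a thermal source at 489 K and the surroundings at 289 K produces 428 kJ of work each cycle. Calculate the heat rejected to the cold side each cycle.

η_rev = 1 − T_C/T_H = 1 − 289.00/489.00 = 0.4090.
Since Q_C/Q_H = T_C/T_H and Q_H = W/η, Q_C = W·T_C/(T_H − T_C) = 428 × 289.00/200.00 = 618.5 kJ.

Q_C ≈ 618.5 kJ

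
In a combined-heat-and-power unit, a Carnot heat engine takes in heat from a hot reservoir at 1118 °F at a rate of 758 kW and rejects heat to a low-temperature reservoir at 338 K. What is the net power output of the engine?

Ẇ ≈ 466 kW

T_H = 1118 °F → (1118 − 32) × 5/9 = 603.33 °C = 876.48 K.
η_rev = 1 − T_C/T_H = 1 − 338.00/876.48 = 0.6144.
W = η·Q_H = 0.6144 × 758 = 466 kW.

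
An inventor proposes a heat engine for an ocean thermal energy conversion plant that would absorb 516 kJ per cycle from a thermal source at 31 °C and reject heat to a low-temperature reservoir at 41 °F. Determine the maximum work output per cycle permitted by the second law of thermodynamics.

T_H = 31 °C → 31 + 273.15 = 304.15 K.
T_C = 41 °F → (41 − 32) × 5/9 = 5.00 °C = 278.15 K.
By the Carnot theorem, η_max = 1 − T_C/T_H = 1 − 278.15/304.15 = 0.0855.
W_max = η_max · Q_H = 0.0855 × 516 = 44.11 kJ.

W_max ≈ 44.11 kJ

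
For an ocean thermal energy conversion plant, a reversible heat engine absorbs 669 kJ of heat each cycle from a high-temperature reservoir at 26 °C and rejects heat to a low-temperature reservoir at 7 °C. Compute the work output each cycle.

W ≈ 42.5 kJ

T_H = 26 °C → 26 + 273.15 = 299.15 K.
T_C = 7 °C → 7 + 273.15 = 280.15 K.
η_rev = 1 − T_C/T_H = 1 − 280.15/299.15 = 0.0635.
W = η·Q_H = 0.0635 × 669 = 42.5 kJ.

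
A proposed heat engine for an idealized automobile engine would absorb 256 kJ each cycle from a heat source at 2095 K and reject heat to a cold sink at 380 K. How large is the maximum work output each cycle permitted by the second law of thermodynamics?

W_max ≈ 210 kJ

By the Carnot theorem, η_max = 1 − T_C/T_H = 1 − 380.00/2095.00 = 0.8186.
W_max = η_max · Q_H = 0.8186 × 256 = 210 kJ.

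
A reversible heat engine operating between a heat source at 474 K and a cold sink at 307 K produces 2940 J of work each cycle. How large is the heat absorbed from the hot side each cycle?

Carnot efficiency: η = 1 − T_C/T_H = 1 − 307.00/474.00 = 0.3523.
Q_H = W/η = 2940/0.3523 = 8345 J.

Q_H ≈ 8345 J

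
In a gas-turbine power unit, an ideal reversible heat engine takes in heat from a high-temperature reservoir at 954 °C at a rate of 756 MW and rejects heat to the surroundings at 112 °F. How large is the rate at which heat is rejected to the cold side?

T_H = 954 °C → 954 + 273.15 = 1227.15 K.
T_C = 112 °F → (112 − 32) × 5/9 = 44.44 °C = 317.59 K.
η_rev = 1 − T_C/T_H = 1 − 317.59/1227.15 = 0.7412.
For a reversible cycle Q_C/Q_H = T_C/T_H, so Q_C = 756 × 317.59/1227.15 = 196 MW.

Q̇_C ≈ 196 MW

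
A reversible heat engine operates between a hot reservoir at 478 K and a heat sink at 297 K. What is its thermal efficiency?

Since the cycle is reversible, η = 1 − T_C/T_H = 1 − 297.00/478.00 = 0.3787.

η ≈ 0.3787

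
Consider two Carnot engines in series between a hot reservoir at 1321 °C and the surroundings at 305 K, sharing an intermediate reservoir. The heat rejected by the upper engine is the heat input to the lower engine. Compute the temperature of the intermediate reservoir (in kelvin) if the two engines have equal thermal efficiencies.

T_H = 1321 °C → 1321 + 273.15 = 1594.15 K.
Equal efficiencies require 1 − T_m/T_H = 1 − T_C/T_m, i.e. T_m/T_H = T_C/T_m, so T_m = √(T_H·T_C) = √(1594.15 × 305.00) = 697 K.

T_m ≈ 697 K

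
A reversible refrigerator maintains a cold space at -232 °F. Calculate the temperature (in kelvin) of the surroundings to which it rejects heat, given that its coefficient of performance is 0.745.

T_H ≈ 296.3 K

T_C = -232 °F → (-232 − 32) × 5/9 = -146.67 °C = 126.48 K.
COP_R = T_C/(T_H − T_C) ⇒ T_H = T_C·(1 + 1/COP_R) = 126.48 × (1 + 1/0.745) = 296.3 K.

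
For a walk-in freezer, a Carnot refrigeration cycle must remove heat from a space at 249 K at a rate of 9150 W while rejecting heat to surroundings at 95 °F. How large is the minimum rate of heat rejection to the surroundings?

Q̇_H ≈ 11300 W

T_H = 95 °F → (95 − 32) × 5/9 = 35.00 °C = 308.15 K.
For a reversible cycle Q_H/Q_C = T_H/T_C, so Q_H = Q_C·T_H/T_C = 9150 × 308.15/249.00 = 11300 W.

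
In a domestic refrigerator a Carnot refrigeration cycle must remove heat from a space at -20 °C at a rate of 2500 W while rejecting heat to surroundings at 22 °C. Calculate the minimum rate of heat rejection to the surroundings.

T_H = 22 °C → 22 + 273.15 = 295.15 K.
T_C = -20 °C → -20 + 273.15 = 253.15 K.
For a reversible cycle Q_H/Q_C = T_H/T_C, so Q_H = Q_C·T_H/T_C = 2500 × 295.15/253.15 = 2910 W.

Q̇_H ≈ 2910 W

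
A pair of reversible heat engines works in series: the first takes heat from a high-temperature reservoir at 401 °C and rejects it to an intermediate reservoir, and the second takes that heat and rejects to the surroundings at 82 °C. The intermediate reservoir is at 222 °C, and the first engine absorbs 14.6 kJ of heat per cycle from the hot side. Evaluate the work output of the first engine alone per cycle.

W₁ ≈ 3.877 kJ

T_H = 401 °C → 401 + 273.15 = 674.15 K.
T_C = 82 °C → 82 + 273.15 = 355.15 K.
T_m = 222 °C → 222 + 273.15 = 495.15 K.
First-stage efficiency η₁ = 1 − T_m/T_H = 1 − 495.15/674.15 = 0.2655.
W₁ = η₁·Q_H = 0.2655 × 14.6 = 3.877 kJ.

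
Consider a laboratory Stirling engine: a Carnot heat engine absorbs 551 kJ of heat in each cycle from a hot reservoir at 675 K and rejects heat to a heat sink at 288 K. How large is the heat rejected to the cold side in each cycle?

Q_C ≈ 235.1 kJ

Carnot efficiency: η = 1 − T_C/T_H = 1 − 288.00/675.00 = 0.5733.
For a reversible cycle Q_C/Q_H = T_C/T_H, so Q_C = 551 × 288.00/675.00 = 235.1 kJ.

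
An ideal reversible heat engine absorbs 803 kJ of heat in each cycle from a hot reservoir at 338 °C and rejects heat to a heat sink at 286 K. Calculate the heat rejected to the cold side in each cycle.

T_H = 338 °C → 338 + 273.15 = 611.15 K.
η_rev = 1 − T_C/T_H = 1 − 286.00/611.15 = 0.5320.
For a reversible cycle Q_C/Q_H = T_C/T_H, so Q_C = 803 × 286.00/611.15 = 376 kJ.

Q_C ≈ 376 kJ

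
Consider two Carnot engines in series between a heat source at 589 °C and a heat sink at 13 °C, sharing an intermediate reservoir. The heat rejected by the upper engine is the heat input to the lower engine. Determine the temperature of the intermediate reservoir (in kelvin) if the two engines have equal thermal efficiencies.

T_m ≈ 497 K

T_H = 589 °C → 589 + 273.15 = 862.15 K.
T_C = 13 °C → 13 + 273.15 = 286.15 K.
Equal efficiencies require 1 − T_m/T_H = 1 − T_C/T_m, i.e. T_m/T_H = T_C/T_m, so T_m = √(T_H·T_C) = √(862.15 × 286.15) = 497 K.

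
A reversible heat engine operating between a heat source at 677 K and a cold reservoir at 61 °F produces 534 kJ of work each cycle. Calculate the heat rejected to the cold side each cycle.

Q_C ≈ 398.4 kJ

T_C = 61 °F → (61 − 32) × 5/9 = 16.11 °C = 289.26 K.
η_rev = 1 − T_C/T_H = 1 − 289.26/677.00 = 0.5727.
Since Q_C/Q_H = T_C/T_H and Q_H = W/η, Q_C = W·T_C/(T_H − T_C) = 534 × 289.26/387.74 = 398.4 kJ.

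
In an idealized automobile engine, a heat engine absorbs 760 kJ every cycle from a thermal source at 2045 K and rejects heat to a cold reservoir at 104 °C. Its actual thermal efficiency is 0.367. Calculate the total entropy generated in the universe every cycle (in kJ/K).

ΔS_univ ≈ 0.9039 kJ/K

T_C = 104 °C → 104 + 273.15 = 377.15 K.
W = η·Q_H = 0.367 × 760 = 278.9 kJ, so Q_C = Q_H − W = 481.1 kJ.
Reservoir entropy changes: ΔS_H = −Q_H/T_H = −760/2045.00 = -0.3716 kJ/K and ΔS_C = +Q_C/T_C = 481.1/377.15 = 1.276 kJ/K.
ΔS_univ = −Q_H/T_H + Q_C/T_C = 0.9039 kJ/K (> 0, since η = 0.367 < η_Carnot = 0.816).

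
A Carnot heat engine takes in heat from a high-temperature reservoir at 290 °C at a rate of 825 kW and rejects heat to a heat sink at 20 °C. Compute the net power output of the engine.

Ẇ ≈ 395.5 kW

T_H = 290 °C → 290 + 273.15 = 563.15 K.
T_C = 20 °C → 20 + 273.15 = 293.15 K.
Carnot efficiency: η = 1 − T_C/T_H = 1 − 293.15/563.15 = 0.4794.
W = η·Q_H = 0.4794 × 825 = 395.5 kW.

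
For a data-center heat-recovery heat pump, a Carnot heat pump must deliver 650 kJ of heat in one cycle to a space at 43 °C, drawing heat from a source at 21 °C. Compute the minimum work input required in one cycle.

T_H = 43 °C → 43 + 273.15 = 316.15 K.
T_C = 21 °C → 21 + 273.15 = 294.15 K.
Reversible heating COP: COP_HP = T_H/(T_H − T_C) = 316.15/22.00 = 14.3705.
W = Q_H/COP_HP = 650/14.3705 = 45.23 kJ.

W_in ≈ 45.23 kJ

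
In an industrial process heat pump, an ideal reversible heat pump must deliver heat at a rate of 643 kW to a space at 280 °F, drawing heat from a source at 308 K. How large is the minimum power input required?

Ẇ_in ≈ 161.1 kW

T_H = 280 °F → (280 − 32) × 5/9 = 137.78 °C = 410.93 K.
COP_HP = T_H/(T_H − T_C) = 410.93/102.93 = 3.9924.
W = Q_H/COP_HP = 643/3.9924 = 161.1 kW.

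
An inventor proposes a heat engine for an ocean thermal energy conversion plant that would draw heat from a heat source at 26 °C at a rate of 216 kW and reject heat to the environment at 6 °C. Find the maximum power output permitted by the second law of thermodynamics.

Ẇ_max ≈ 14.4 kW

T_H = 26 °C → 26 + 273.15 = 299.15 K.
T_C = 6 °C → 6 + 273.15 = 279.15 K.
The second-law ceiling is the Carnot efficiency, η_max = 1 − T_C/T_H = 1 − 279.15/299.15 = 0.0669.
W_max = η_max · Q_H = 0.0669 × 216 = 14.4 kW.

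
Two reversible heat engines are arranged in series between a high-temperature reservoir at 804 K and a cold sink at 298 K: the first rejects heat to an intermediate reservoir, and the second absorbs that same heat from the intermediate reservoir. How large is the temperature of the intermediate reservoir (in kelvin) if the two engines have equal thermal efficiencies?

T_m ≈ 489.5 K

Equal efficiencies require 1 − T_m/T_H = 1 − T_C/T_m, i.e. T_m/T_H = T_C/T_m, so T_m = √(T_H·T_C) = √(804.00 × 298.00) = 489.5 K.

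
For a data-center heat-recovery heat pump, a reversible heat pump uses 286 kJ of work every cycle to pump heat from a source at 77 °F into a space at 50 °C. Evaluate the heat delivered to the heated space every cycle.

T_H = 50 °C → 50 + 273.15 = 323.15 K.
T_C = 77 °F → (77 − 32) × 5/9 = 25.00 °C = 298.15 K.
COP_HP = T_H/(T_H − T_C) = 323.15/25.00 = 12.9260.
Q_H = COP_HP · W = 12.9260 × 286 = 3700 kJ.

Q_H ≈ 3700 kJ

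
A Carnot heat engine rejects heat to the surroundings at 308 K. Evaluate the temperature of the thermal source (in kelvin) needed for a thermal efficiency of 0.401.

From η = 1 − T_C/T_H, solving for T_H gives T_H = T_C/(1 − η) = 308.00/(1 − 0.401) = 514 K.

T_H ≈ 514 K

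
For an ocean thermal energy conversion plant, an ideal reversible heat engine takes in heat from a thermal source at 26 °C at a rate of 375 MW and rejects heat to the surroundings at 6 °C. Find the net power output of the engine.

T_H = 26 °C → 26 + 273.15 = 299.15 K.
T_C = 6 °C → 6 + 273.15 = 279.15 K.
Carnot efficiency: η = 1 − T_C/T_H = 1 − 279.15/299.15 = 0.0669.
W = η·Q_H = 0.0669 × 375 = 25.07 MW.

Ẇ ≈ 25.07 MW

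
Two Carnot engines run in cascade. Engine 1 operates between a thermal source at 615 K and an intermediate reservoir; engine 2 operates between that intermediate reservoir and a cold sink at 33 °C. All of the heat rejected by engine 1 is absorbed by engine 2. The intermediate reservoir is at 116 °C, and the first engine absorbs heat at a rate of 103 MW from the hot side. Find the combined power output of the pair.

T_C = 33 °C → 33 + 273.15 = 306.15 K.
Two reversible stages in series are equivalent to a single Carnot engine between T_H and T_C, so η_total = 1 − T_C/T_H = 1 − 306.15/615.00 = 0.5022.
W_total = η_total · Q_H = 0.5022 × 103 = 51.73 MW.

Ẇ_total ≈ 51.73 MW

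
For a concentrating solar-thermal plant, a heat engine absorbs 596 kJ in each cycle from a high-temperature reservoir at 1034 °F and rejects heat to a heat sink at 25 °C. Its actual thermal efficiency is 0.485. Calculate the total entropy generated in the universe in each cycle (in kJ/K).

T_H = 1034 °F → (1034 − 32) × 5/9 = 556.67 °C = 829.82 K.
T_C = 25 °C → 25 + 273.15 = 298.15 K.
W = η·Q_H = 0.485 × 596 = 289.1 kJ, so Q_C = Q_H − W = 306.9 kJ.
The hot reservoir loses entropy Q_H/T_H = 596/829.82 = 0.7182 kJ/K; the cold reservoir gains Q_C/T_C = 306.9/298.15 = 1.029 kJ/K.
ΔS_univ = −Q_H/T_H + Q_C/T_C = 0.3113 kJ/K (> 0, since η = 0.485 < η_Carnot = 0.641).

ΔS_univ ≈ 0.3113 kJ/K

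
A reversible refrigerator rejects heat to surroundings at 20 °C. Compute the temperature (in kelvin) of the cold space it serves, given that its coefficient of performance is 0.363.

T_H = 20 °C → 20 + 273.15 = 293.15 K.
COP_R = T_C/(T_H − T_C) ⇒ T_C = T_H·COP_R/(1 + COP_R) = 293.15 × 0.363/(1 + 0.363) = 78.07 K.

T_C ≈ 78.07 K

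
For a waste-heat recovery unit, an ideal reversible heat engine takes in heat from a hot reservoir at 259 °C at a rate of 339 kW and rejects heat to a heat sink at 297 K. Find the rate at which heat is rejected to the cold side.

Q̇_C ≈ 189.2 kW

T_H = 259 °C → 259 + 273.15 = 532.15 K.
The Carnot efficiency is η = 1 − T_C/T_H = 1 − 297.00/532.15 = 0.4419.
For a reversible cycle Q_C/Q_H = T_C/T_H, so Q_C = 339 × 297.00/532.15 = 189.2 kW.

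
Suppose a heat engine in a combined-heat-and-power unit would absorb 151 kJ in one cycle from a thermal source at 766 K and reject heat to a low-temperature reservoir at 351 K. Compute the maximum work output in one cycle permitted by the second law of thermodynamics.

By the Carnot theorem, η_max = 1 − T_C/T_H = 1 − 351.00/766.00 = 0.5418.
W_max = η_max · Q_H = 0.5418 × 151 = 81.8 kJ.

W_max ≈ 81.8 kJ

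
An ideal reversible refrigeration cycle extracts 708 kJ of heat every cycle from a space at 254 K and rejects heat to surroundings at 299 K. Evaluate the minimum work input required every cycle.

The reversible coefficient of performance is COP_R = T_C/(T_H − T_C) = 254.00/45.00 = 5.6444.
W = Q_C/COP_R = 708/5.6444 = 125.4 kJ.

W_in ≈ 125.4 kJ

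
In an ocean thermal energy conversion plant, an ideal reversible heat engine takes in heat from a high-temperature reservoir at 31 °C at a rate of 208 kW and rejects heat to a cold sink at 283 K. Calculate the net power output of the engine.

T_H = 31 °C → 31 + 273.15 = 304.15 K.
For a reversible engine, η = 1 − T_C/T_H = 1 − 283.00/304.15 = 0.0695.
W = η·Q_H = 0.0695 × 208 = 14.5 kW.

Ẇ ≈ 14.5 kW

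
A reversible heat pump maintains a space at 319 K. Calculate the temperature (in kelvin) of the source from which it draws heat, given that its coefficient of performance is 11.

T_C ≈ 290 K

COP_HP = T_H/(T_H − T_C) ⇒ T_C = T_H·(COP_HP − 1)/COP_HP = 319.00 × (11 − 1)/11 = 290 K.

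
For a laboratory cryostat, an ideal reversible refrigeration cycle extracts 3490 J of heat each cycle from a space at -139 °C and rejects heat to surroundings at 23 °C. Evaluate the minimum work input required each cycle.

W_in ≈ 4210 J

T_H = 23 °C → 23 + 273.15 = 296.15 K.
T_C = -139 °C → -139 + 273.15 = 134.15 K.
Carnot COP: COP_R = T_C/(T_H − T_C) = 134.15/162.00 = 0.8281.
W = Q_C/COP_R = 3490/0.8281 = 4210 J.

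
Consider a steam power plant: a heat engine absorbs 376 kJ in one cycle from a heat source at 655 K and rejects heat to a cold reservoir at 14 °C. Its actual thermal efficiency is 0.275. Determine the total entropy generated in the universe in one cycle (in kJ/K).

ΔS_univ ≈ 0.3753 kJ/K

T_C = 14 °C → 14 + 273.15 = 287.15 K.
W = η·Q_H = 0.275 × 376 = 103.4 kJ, so Q_C = Q_H − W = 272.6 kJ.
The hot reservoir loses entropy Q_H/T_H = 376/655.00 = 0.5740 kJ/K; the cold reservoir gains Q_C/T_C = 272.6/287.15 = 0.9493 kJ/K.
ΔS_univ = −Q_H/T_H + Q_C/T_C = 0.3753 kJ/K (> 0, since η = 0.275 < η_Carnot = 0.562).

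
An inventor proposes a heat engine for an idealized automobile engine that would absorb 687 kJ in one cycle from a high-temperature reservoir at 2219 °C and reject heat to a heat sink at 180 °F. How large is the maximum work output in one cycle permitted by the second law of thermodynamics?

W_max ≈ 589 kJ

T_H = 2219 °C → 2219 + 273.15 = 2492.15 K.
T_C = 180 °F → (180 − 32) × 5/9 = 82.22 °C = 355.37 K.
The upper bound on efficiency is η_max = 1 − T_C/T_H = 1 − 355.37/2492.15 = 0.8574.
W_max = η_max · Q_H = 0.8574 × 687 = 589 kJ.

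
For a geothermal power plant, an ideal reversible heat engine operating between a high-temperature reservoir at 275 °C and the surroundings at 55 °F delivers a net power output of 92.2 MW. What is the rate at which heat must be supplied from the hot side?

T_H = 275 °C → 275 + 273.15 = 548.15 K.
T_C = 55 °F → (55 − 32) × 5/9 = 12.78 °C = 285.93 K.
For a reversible engine, η = 1 − T_C/T_H = 1 − 285.93/548.15 = 0.4784.
Q_H = W/η = 92.2/0.4784 = 193 MW.

Q̇_H ≈ 193 MW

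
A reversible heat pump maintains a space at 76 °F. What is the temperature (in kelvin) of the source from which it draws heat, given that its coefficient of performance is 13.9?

T_C ≈ 276 K

T_H = 76 °F → (76 − 32) × 5/9 = 24.44 °C = 297.59 K.
COP_HP = T_H/(T_H − T_C) ⇒ T_C = T_H·(COP_HP − 1)/COP_HP = 297.59 × (13.9 − 1)/13.9 = 276 K.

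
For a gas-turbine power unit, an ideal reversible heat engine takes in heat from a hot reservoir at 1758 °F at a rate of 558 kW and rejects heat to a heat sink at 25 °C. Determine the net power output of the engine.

T_H = 1758 °F → (1758 − 32) × 5/9 = 958.89 °C = 1232.04 K.
T_C = 25 °C → 25 + 273.15 = 298.15 K.
η_rev = 1 − T_C/T_H = 1 − 298.15/1232.04 = 0.7580.
W = η·Q_H = 0.7580 × 558 = 423 kW.

Ẇ ≈ 423 kW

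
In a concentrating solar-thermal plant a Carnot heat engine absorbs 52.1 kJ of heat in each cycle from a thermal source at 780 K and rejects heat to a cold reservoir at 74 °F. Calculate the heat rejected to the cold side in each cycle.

T_C = 74 °F → (74 − 32) × 5/9 = 23.33 °C = 296.48 K.
The Carnot efficiency is η = 1 − T_C/T_H = 1 − 296.48/780.00 = 0.6199.
For a reversible cycle Q_C/Q_H = T_C/T_H, so Q_C = 52.1 × 296.48/780.00 = 19.8 kJ.

Q_C ≈ 19.8 kJ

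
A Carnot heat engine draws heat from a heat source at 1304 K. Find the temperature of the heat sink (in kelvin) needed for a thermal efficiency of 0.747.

T_C ≈ 330 K

From η = 1 − T_C/T_H, T_C = T_H·(1 − η) = 1304.00 × (1 − 0.747) = 330 K.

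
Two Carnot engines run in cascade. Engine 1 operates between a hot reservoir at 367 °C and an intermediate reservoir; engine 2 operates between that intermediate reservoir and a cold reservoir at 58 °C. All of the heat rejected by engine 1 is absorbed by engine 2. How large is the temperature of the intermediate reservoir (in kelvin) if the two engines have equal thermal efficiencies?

T_H = 367 °C → 367 + 273.15 = 640.15 K.
T_C = 58 °C → 58 + 273.15 = 331.15 K.
Equal efficiencies require 1 − T_m/T_H = 1 − T_C/T_m, i.e. T_m/T_H = T_C/T_m, so T_m = √(T_H·T_C) = √(640.15 × 331.15) = 460 K.

T_m ≈ 460 K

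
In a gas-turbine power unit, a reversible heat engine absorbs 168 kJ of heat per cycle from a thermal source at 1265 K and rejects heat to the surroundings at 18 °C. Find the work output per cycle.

W ≈ 129 kJ

T_C = 18 °C → 18 + 273.15 = 291.15 K.
η_rev = 1 − T_C/T_H = 1 − 291.15/1265.00 = 0.7698.
W = η·Q_H = 0.7698 × 168 = 129 kJ.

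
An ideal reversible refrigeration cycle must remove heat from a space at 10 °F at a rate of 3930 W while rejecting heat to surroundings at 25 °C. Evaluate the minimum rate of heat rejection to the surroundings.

T_H = 25 °C → 25 + 273.15 = 298.15 K.
T_C = 10 °F → (10 − 32) × 5/9 = -12.22 °C = 260.93 K.
For a reversible cycle Q_H/Q_C = T_H/T_C, so Q_H = Q_C·T_H/T_C = 3930 × 298.15/260.93 = 4490 W.

Q̇_H ≈ 4490 W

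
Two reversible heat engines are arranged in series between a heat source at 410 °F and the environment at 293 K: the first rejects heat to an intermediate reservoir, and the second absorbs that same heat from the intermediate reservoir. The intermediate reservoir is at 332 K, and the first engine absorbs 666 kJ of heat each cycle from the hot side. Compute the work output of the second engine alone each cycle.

W₂ ≈ 53.8 kJ

T_H = 410 °F → (410 − 32) × 5/9 = 210.00 °C = 483.15 K.
Heat entering the second stage: Q_m = Q_H·(T_m/T_H) = 666 × 332.00/483.15 = 458 kJ.
Second-stage efficiency η₂ = 1 − T_C/T_m = 1 − 293.00/332.00 = 0.1175, so W₂ = η₂·Q_m = 53.8 kJ.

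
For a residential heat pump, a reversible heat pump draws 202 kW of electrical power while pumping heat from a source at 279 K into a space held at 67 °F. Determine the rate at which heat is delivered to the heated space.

T_H = 67 °F → (67 − 32) × 5/9 = 19.44 °C = 292.59 K.
COP_HP = T_H/(T_H − T_C) = 292.59/13.59 = 21.5231.
Q_H = COP_HP · W = 21.5231 × 202 = 4350 kW.

Q̇_H ≈ 4350 kW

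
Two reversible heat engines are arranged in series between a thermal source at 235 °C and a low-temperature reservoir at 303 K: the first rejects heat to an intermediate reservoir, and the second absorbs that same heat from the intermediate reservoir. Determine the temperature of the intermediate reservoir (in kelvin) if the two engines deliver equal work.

T_m ≈ 405.6 K

T_H = 235 °C → 235 + 273.15 = 508.15 K.
For reversible stages Q_m = Q_H·(T_m/T_H). Setting W₁ = Q_H(1 − T_m/T_H) equal to W₂ = Q_m(1 − T_C/T_m) = Q_H·(T_m − T_C)/T_H gives T_H − T_m = T_m − T_C, so T_m = (T_H + T_C)/2 = (508.15 + 303.00)/2 = 405.6 K.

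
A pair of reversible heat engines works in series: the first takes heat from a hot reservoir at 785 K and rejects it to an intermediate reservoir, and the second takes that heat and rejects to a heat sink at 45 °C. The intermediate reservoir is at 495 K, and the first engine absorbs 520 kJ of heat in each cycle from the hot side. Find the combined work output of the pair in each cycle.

T_C = 45 °C → 45 + 273.15 = 318.15 K.
Two reversible stages in series are equivalent to a single Carnot engine between T_H and T_C, so η_total = 1 − T_C/T_H = 1 − 318.15/785.00 = 0.5947.
W_total = η_total · Q_H = 0.5947 × 520 = 309 kJ.

W_total ≈ 309 kJ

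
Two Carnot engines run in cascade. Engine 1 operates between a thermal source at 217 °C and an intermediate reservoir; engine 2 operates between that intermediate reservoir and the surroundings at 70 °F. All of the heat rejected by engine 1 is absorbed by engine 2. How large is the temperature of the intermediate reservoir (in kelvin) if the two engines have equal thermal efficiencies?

T_H = 217 °C → 217 + 273.15 = 490.15 K.
T_C = 70 °F → (70 − 32) × 5/9 = 21.11 °C = 294.26 K.
Equal efficiencies require 1 − T_m/T_H = 1 − T_C/T_m, i.e. T_m/T_H = T_C/T_m, so T_m = √(T_H·T_C) = √(490.15 × 294.26) = 380 K.

T_m ≈ 380 K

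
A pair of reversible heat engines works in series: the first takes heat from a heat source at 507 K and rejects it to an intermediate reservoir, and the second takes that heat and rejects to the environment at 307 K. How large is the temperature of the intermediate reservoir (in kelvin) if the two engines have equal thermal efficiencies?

Equal efficiencies require 1 − T_m/T_H = 1 − T_C/T_m, i.e. T_m/T_H = T_C/T_m, so T_m = √(T_H·T_C) = √(507.00 × 307.00) = 394.5 K.

T_m ≈ 394.5 K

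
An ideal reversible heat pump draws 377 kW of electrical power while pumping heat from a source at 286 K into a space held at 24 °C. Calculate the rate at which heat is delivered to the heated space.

T_H = 24 °C → 24 + 273.15 = 297.15 K.
For a reversible heat pump, COP_HP = T_H/(T_H − T_C) = 297.15/11.15 = 26.6502.
Q_H = COP_HP · W = 26.6502 × 377 = 10000 kW.

Q̇_H ≈ 10000 kW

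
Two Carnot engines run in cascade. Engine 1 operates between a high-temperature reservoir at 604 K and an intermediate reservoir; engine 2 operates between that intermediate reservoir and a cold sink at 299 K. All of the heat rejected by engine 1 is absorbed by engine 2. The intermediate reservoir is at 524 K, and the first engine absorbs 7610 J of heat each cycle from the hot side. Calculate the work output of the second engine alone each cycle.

Heat entering the second stage: Q_m = Q_H·(T_m/T_H) = 7610 × 524.00/604.00 = 6600 J.
Second-stage efficiency η₂ = 1 − T_C/T_m = 1 − 299.00/524.00 = 0.4294, so W₂ = η₂·Q_m = 2830 J.

W₂ ≈ 2830 J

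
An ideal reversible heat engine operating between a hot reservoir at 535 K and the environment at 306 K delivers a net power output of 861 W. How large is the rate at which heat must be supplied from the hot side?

For a reversible engine, η = 1 − T_C/T_H = 1 − 306.00/535.00 = 0.4280.
Q_H = W/η = 861/0.4280 = 2010 W.

Q̇_H ≈ 2010 W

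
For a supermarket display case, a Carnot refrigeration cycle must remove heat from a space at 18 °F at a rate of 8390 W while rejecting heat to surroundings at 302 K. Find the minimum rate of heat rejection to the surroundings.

Q̇_H ≈ 9548 W

T_C = 18 °F → (18 − 32) × 5/9 = -7.78 °C = 265.37 K.
For a reversible cycle Q_H/Q_C = T_H/T_C, so Q_H = Q_C·T_H/T_C = 8390 × 302.00/265.37 = 9548 W.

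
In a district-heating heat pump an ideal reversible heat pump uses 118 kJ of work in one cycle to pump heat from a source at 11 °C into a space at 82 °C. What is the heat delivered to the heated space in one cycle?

T_H = 82 °C → 82 + 273.15 = 355.15 K.
T_C = 11 °C → 11 + 273.15 = 284.15 K.
COP_HP = T_H/(T_H − T_C) = 355.15/71.00 = 5.0021.
Q_H = COP_HP · W = 5.0021 × 118 = 590.2 kJ.

Q_H ≈ 590.2 kJ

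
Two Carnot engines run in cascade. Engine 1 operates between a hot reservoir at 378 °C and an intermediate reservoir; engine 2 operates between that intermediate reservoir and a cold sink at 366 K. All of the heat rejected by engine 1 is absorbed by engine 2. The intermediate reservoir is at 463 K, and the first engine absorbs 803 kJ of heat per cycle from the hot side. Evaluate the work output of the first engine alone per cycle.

W₁ ≈ 232.0 kJ

T_H = 378 °C → 378 + 273.15 = 651.15 K.
First-stage efficiency η₁ = 1 − T_m/T_H = 1 − 463.00/651.15 = 0.2890.
W₁ = η₁·Q_H = 0.2890 × 803 = 232.0 kJ.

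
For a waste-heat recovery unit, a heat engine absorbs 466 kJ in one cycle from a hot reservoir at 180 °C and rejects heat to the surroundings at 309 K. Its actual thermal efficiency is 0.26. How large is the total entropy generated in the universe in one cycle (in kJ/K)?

ΔS_univ ≈ 0.0876 kJ/K

T_H = 180 °C → 180 + 273.15 = 453.15 K.
W = η·Q_H = 0.26 × 466 = 121.2 kJ, so Q_C = Q_H − W = 344.8 kJ.
The hot reservoir loses entropy Q_H/T_H = 466/453.15 = 1.028 kJ/K; the cold reservoir gains Q_C/T_C = 344.8/309.00 = 1.116 kJ/K.
ΔS_univ = −Q_H/T_H + Q_C/T_C = 0.0876 kJ/K (> 0, since η = 0.26 < η_Carnot = 0.318).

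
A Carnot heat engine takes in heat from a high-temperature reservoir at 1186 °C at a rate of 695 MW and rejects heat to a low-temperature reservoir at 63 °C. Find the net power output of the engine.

T_H = 1186 °C → 1186 + 273.15 = 1459.15 K.
T_C = 63 °C → 63 + 273.15 = 336.15 K.
Since the cycle is reversible, η = 1 − T_C/T_H = 1 − 336.15/1459.15 = 0.7696.
W = η·Q_H = 0.7696 × 695 = 535 MW.

Ẇ ≈ 535 MW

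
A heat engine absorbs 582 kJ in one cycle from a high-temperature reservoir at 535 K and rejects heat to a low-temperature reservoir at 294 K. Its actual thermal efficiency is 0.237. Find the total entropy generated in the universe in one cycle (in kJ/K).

W = η·Q_H = 0.237 × 582 = 137.9 kJ, so Q_C = Q_H − W = 444.1 kJ.
Reservoir entropy changes: ΔS_H = −Q_H/T_H = −582/535.00 = -1.088 kJ/K and ΔS_C = +Q_C/T_C = 444.1/294.00 = 1.510 kJ/K.
ΔS_univ = −Q_H/T_H + Q_C/T_C = 0.4226 kJ/K (> 0, since η = 0.237 < η_Carnot = 0.450).

ΔS_univ ≈ 0.4226 kJ/K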